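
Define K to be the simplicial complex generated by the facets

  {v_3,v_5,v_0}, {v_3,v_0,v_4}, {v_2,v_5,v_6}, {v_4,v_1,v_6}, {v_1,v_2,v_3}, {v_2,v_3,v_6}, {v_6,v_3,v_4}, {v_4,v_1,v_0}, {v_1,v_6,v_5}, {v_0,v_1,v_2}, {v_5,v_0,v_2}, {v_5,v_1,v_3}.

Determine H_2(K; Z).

H_2 ≅ 0.

Take the total order v_0 < v_1 < v_2 < v_3 < v_4 < v_5 < v_6 on the vertex set. Then K (dimension 2) consists of the simplices:

  0-simplices (7): [v_0], [v_1], [v_2], [v_3], [v_4], [v_5], [v_6]
  1-simplices (18): (18 of them)
  2-simplices (12): (12 of them)

giving chain groups C_0 ≅ Z^7, C_1 ≅ Z^18, C_2 ≅ Z^12.

∂_1: C_1 → C_0 maps an edge to its endpoints' difference, ∂[p,q] = q − p. For instance
  ∂[v_4,v_6] = [v_6] − [v_4].
As a 7×18 matrix over Z this has rank 6, with invariant factors (1,1,1,1,1,1).

∂_2: C_2 → C_1 maps a triangle to the signed sum of its edges. For instance
  ∂[v_0,v_2,v_5] = [v_2,v_5] − [v_0,v_5] + [v_0,v_2],
  ∂[v_1,v_2,v_3] = [v_2,v_3] − [v_1,v_3] + [v_1,v_2].
The 18×12 boundary matrix has rank 12 and Smith normal form diag(1,1,1,1,1,1,1,1,1,1,1,2).

Computing H_k = (kernel of ∂_k) / (image of ∂_{k+1}):

  H_2: rank ker ∂_2 − rank ∂_3 = (12 − 12) − 0 = 0, and there is no ∂_3, so H_2 = 0.

(K is a triangulation of the real projective plane RP^2.)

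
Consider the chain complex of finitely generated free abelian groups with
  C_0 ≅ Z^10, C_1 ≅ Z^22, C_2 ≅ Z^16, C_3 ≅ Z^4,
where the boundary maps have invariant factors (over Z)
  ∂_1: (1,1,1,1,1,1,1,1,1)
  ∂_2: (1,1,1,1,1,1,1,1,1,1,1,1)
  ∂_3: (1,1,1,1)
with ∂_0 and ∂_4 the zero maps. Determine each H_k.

H_0 = Z,  H_1 = Z,  H_2 = 0,  H_3 = 0.

H_0: b_0 = 10 − 0 − 9 = 1; torsion from ∂_1 factors > 1: none. So H_0 = Z.
H_1: b_1 = 22 − 9 − 12 = 1; torsion from ∂_2 factors > 1: none. So H_1 = Z.
H_2: b_2 = 16 − 12 − 4 = 0; torsion from ∂_3 factors > 1: none. So H_2 = 0.
H_3: b_3 = 4 − 4 − 0 = 0; torsion from ∂_4 factors > 1: none. So H_3 = 0.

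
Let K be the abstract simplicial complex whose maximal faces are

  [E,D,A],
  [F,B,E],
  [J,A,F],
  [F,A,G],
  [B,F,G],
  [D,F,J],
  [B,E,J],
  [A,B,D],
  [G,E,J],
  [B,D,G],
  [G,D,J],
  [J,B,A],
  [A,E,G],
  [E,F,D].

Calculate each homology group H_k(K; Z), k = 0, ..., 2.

H_0 = Z,  H_1 = Z^2,  H_2 = Z.

Fix the vertex order A < B < D < E < F < G < J and write every simplex with vertices in increasing order. Then dim K = 2 and the simplices of K are:

  0-simplices (7): A, B, D, E, F, G, J
  1-simplices (21): AB, AD, AE, AF, AG, AJ, BD, BE, BF, BG, BJ, DE, DF, DG, DJ, EF, EG, EJ, FG, FJ, GJ
  2-simplices (14): ABD, ABJ, ADE, AEG, AFG, AFJ, BDG, BEF, BEJ, BFG, DEF, DFJ, DGJ, EGJ

giving chain groups C_0 ≅ Z^7, C_1 ≅ Z^21, C_2 ≅ Z^14.

Boundary ∂_1: C_1 → C_0 is given by ∂[p,q] = [q] − [p].
The resulting 7×21 matrix has rank 6, and its Smith normal form has invariant factors (1,1,1,1,1,1).

Boundary ∂_2: C_2 → C_1 acts by ∂[p,q,r] = [q,r] − [p,r] + [p,q]. For instance
  ∂DEF = EF − DF + DE,
  ∂DGJ = GJ − DJ + DG.
As a 21×14 matrix over Z this has rank 13, with invariant factors (1,1,1,1,1,1,1,1,1,1,1,1,1).

From H_k ≅ ker(∂_k) / im(∂_{k+1}) we obtain:

  H_0: rank C_0 − rank ∂_1 = 7 − 6 = 1, and the invariant factors of ∂_1 are all 1, so H_0 = Z.
  H_1: rank ker ∂_1 − rank ∂_2 = (21 − 6) − 13 = 2, and the invariant factors of ∂_2 are all 1, so H_1 = Z^2.
  H_2: rank ker ∂_2 − rank ∂_3 = (14 − 13) − 0 = 1, and there is no ∂_3, so H_2 = Z.

(K is a triangulation of the torus T^2.)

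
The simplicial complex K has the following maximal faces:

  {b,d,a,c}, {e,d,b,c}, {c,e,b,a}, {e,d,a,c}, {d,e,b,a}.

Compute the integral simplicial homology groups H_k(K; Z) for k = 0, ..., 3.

H_0 ≅ Z,  H_1 = 0,  H_2 = 0,  H_3 ≅ Z.

Take the total order a < b < c < d < e on the vertex set. Then K (dimension 3) consists of the simplices:

  0-simplices (5): a, b, c, d, e
  1-simplices (10): ab, ac, ad, ae, bc, bd, be, cd, ce, de
  2-simplices (10): abc, abd, abe, acd, ace, ade, bcd, bce, bde, cde
  3-simplices (5): abcd, abce, abde, acde, bcde

Hence C_0 ≅ Z^5, C_1 ≅ Z^10, C_2 ≅ Z^10, C_3 ≅ Z^5.

∂_1: C_1 → C_0 sends each edge [p,q] (with p < q) to q − p. For instance
  ∂de = e − d.
As a 5×10 matrix over Z this has rank 4, with invariant factors (1,1,1,1).

Boundary ∂_2: C_2 → C_1 sends each 2-simplex [p,q,r] to [q,r] − [p,r] + [p,q]. For instance
  ∂ace = ce − ae + ac,
  ∂bcd = cd − bd + bc.
The 10×10 boundary matrix has rank 6 and Smith normal form diag(1,1,1,1,1,1).

Boundary ∂_3: C_3 → C_2 sends each 3-simplex σ to the alternating sum Σ_i (−1)^i (σ with its i-th vertex removed). For instance
  ∂acde = cde − ade + ace − acd,
  ∂abcd = bcd − acd + abd − abc.
The 10×5 boundary matrix has rank 4 and Smith normal form diag(1,1,1,1).

From H_k ≅ ker(∂_k) / im(∂_{k+1}) we obtain:

  H_0: rank C_0 − rank ∂_1 = 5 − 4 = 1, and the invariant factors of ∂_1 are all 1, so H_0 = Z.
  H_1: rank ker ∂_1 − rank ∂_2 = (10 − 4) − 6 = 0, and the invariant factors of ∂_2 are all 1, so H_1 = 0.
  H_2: rank ker ∂_2 − rank ∂_3 = (10 − 6) − 4 = 0, and the invariant factors of ∂_3 are all 1, so H_2 = 0.
  H_3: rank ker ∂_3 − rank ∂_4 = (5 − 4) − 0 = 1, and there is no ∂_4, so H_3 = Z.

As a check, the Euler characteristic is 5 − 10 + 10 − 5 = 0, which agrees with 1 − 0 + 0 − 1 = 0.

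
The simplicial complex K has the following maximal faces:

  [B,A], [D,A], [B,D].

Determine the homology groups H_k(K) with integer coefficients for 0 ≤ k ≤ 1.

We work with the vertex ordering A < B < D. The simplices of K, each written with vertices in increasing order, are:

  0-simplices (3): A, B, D
  1-simplices (3): AB, AD, BD

giving chain groups C_0 ≅ Z^3, C_1 ≅ Z^3.

Boundary ∂_1: C_1 → C_0 maps an edge to its endpoints' difference, ∂[p,q] = q − p. For instance
  ∂BD = D − B.
As a 3×3 matrix over Z this has rank 2, with invariant factors (1,1).

From H_k ≅ ker(∂_k) / im(∂_{k+1}) we obtain:

  H_0: rank C_0 − rank ∂_1 = 3 − 2 = 1, and the invariant factors of ∂_1 are all 1, so H_0 = Z.
  H_1: rank ker ∂_1 − rank ∂_2 = (3 − 2) − 0 = 1, and there is no ∂_2, so H_1 = Z.

H_0 ≅ Z,  H_1 ≅ Z.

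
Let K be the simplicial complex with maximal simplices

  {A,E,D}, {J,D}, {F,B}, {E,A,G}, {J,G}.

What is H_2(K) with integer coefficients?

H_2 = 0.

Take the total order A < B < D < E < F < G < J on the vertex set. Then K (dimension 2) consists of the simplices:

  0-simplices (7): A, B, D, E, F, G, J
  1-simplices (8): AD, AE, AG, BF, DE, DJ, EG, GJ
  2-simplices (2): ADE, AEG

giving chain groups C_0 ≅ Z^7, C_1 ≅ Z^8, C_2 ≅ Z^2.

The boundary map ∂_1: C_1 → C_0 sends each edge [p,q] (with p < q) to q − p. For instance
  ∂EG = G − E.
As a 7×8 matrix over Z this has rank 5, with invariant factors (1,1,1,1,1).

The boundary map ∂_2: C_2 → C_1 sends each 2-simplex [p,q,r] to [q,r] − [p,r] + [p,q]. For instance
  ∂AEG = EG − AG + AE,
  ∂ADE = DE − AE + AD.
This gives a 8×2 integer matrix of rank 2; reducing to Smith normal form yields diagonal entries (1,1).

Computing H_k = (kernel of ∂_k) / (image of ∂_{k+1}):

  H_2: rank ker ∂_2 − rank ∂_3 = (2 − 2) − 0 = 0, and there is no ∂_3, so H_2 ≅ 0.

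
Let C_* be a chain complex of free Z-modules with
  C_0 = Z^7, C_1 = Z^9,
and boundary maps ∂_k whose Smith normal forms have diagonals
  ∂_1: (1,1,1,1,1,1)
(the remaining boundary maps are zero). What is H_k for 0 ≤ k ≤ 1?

H_0 ≅ Z,  H_1 ≅ Z^3.

H_0: b_0 = 7 − 0 − 6 = 1; torsion from ∂_1 factors > 1: none. So H_0 ≅ Z.
H_1: b_1 = 9 − 6 − 0 = 3; torsion from ∂_2 factors > 1: none. So H_1 ≅ Z^3.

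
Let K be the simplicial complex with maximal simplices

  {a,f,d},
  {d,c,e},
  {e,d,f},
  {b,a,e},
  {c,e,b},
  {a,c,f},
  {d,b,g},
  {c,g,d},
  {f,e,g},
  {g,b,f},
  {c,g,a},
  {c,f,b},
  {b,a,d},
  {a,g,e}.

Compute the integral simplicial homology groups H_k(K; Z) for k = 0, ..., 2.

H_0 = Z,  H_1 = Z^2,  H_2 = Z.

We work with the vertex ordering a < b < c < d < e < f < g. The simplices of K, each written with vertices in increasing order, are:

  0-simplices (7): a, b, c, d, e, f, g
  1-simplices (21): ab, ac, ad, ae, af, ag, bc, bd, be, bf, bg, cd, ce, cf, cg, de, df, dg, ef, eg, fg
  2-simplices (14): abd, abe, acf, acg, adf, aeg, bce, bcf, bdg, bfg, cde, cdg, def, efg

giving chain groups C_0 ≅ Z^7, C_1 ≅ Z^21, C_2 ≅ Z^14.

∂_1: C_1 → C_0 maps an edge to its endpoints' difference, ∂[p,q] = q − p. For instance
  ∂cd = d − c.
As a 7×21 matrix over Z this has rank 6, with invariant factors (1,1,1,1,1,1).

∂_2: C_2 → C_1 acts by ∂[p,q,r] = [q,r] − [p,r] + [p,q]. For instance
  ∂cde = de − ce + cd,
  ∂acg = cg − ag + ac.
The resulting 21×14 matrix has rank 13, and its Smith normal form has invariant factors (1,1,1,1,1,1,1,1,1,1,1,1,1).

Reading off H_k = ker ∂_k / im ∂_{k+1}:

  H_0: rank C_0 − rank ∂_1 = 7 − 6 = 1, and the invariant factors of ∂_1 are all 1, so H_0 = Z.
  H_1: rank ker ∂_1 − rank ∂_2 = (21 − 6) − 13 = 2, and the invariant factors of ∂_2 are all 1, so H_1 = Z^2.
  H_2: rank ker ∂_2 − rank ∂_3 = (14 − 13) − 0 = 1, and there is no ∂_3, so H_2 = Z.

(K is a triangulation of the torus T^2.)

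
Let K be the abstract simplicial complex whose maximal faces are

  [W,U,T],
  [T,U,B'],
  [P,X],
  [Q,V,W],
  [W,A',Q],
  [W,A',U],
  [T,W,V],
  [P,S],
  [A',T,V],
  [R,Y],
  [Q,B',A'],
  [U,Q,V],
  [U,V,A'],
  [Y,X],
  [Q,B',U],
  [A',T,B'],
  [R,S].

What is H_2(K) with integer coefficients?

Fix the vertex order P < Q < R < S < T < U < V < W < X < Y < A' < B' and write every simplex with vertices in increasing order. Then dim K = 2 and the simplices of K are:

  0-simplices (12): [P], [Q], [R], [S], [T], [U], [V], [W], [X], [Y], [A'], [B']
  1-simplices (23): (23 of them)
  2-simplices (12): [Q,U,V], [Q,U,B'], [Q,V,W], [Q,W,A'], [Q,A',B'], [T,U,W], [T,U,B'], [T,V,W], [T,V,A'], [T,A',B'], [U,V,A'], [U,W,A']

giving chain groups C_0 ≅ Z^12, C_1 ≅ Z^23, C_2 ≅ Z^12.

The boundary map ∂_1: C_1 → C_0 sends each edge [p,q] (with p < q) to q − p.
The resulting 12×23 matrix has rank 10, and its Smith normal form has invariant factors (1,1,1,1,1,1,1,1,1,1).

Boundary ∂_2: C_2 → C_1 maps a triangle to the signed sum of its edges. For instance
  ∂[Q,V,W] = [V,W] − [Q,W] + [Q,V],
  ∂[U,W,A'] = [W,A'] − [U,A'] + [U,W].
As a 23×12 matrix over Z this has rank 12, with invariant factors (1,1,1,1,1,1,1,1,1,1,1,2).

Now H_k = ker ∂_k / im ∂_{k+1}, so:

  H_2: rank ker ∂_2 − rank ∂_3 = (12 − 12) − 0 = 0, and there is no ∂_3, so H_2 ≅ 0.

H_2 ≅ 0.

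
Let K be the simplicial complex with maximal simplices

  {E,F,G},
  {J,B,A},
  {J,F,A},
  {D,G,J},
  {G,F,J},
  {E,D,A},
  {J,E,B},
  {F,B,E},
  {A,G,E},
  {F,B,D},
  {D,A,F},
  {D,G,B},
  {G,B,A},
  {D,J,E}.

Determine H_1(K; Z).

We work with the vertex ordering A < B < D < E < F < G < J. The simplices of K, each written with vertices in increasing order, are:

  0-simplices (7): A, B, D, E, F, G, J
  1-simplices (21): AB, AD, AE, AF, AG, AJ, BD, BE, BF, BG, BJ, DE, DF, DG, DJ, EF, EG, EJ, FG, FJ, GJ
  2-simplices (14): ABG, ABJ, ADE, ADF, AEG, AFJ, BDF, BDG, BEF, BEJ, DEJ, DGJ, EFG, FGJ

Hence C_0 ≅ Z^7, C_1 ≅ Z^21, C_2 ≅ Z^14.

Boundary ∂_1: C_1 → C_0 is given by ∂[p,q] = [q] − [p]. For instance
  ∂AG = G − A.
The 7×21 boundary matrix has rank 6 and Smith normal form diag(1,1,1,1,1,1).

The boundary map ∂_2: C_2 → C_1 sends each 2-simplex [p,q,r] to [q,r] − [p,r] + [p,q]. For instance
  ∂AEG = EG − AG + AE,
  ∂ADF = DF − AF + AD.
The resulting 21×14 matrix has rank 13, and its Smith normal form has invariant factors (1,1,1,1,1,1,1,1,1,1,1,1,1).

Computing H_k = (kernel of ∂_k) / (image of ∂_{k+1}):

  H_1: rank ker ∂_1 − rank ∂_2 = (21 − 6) − 13 = 2, and the invariant factors of ∂_2 are all 1, so H_1 = Z^2.

(K is a triangulation of the torus T^2.)

H_1 ≅ Z^2.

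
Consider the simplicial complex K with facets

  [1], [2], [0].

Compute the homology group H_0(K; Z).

H_0 ≅ Z^3.

K has 3 vertices.
rank ∂_0 = 0, rank ∂_1 = 0 ⇒ b_0 = 3 − 0 − 0 = 3. So H_0 ≅ Z^3.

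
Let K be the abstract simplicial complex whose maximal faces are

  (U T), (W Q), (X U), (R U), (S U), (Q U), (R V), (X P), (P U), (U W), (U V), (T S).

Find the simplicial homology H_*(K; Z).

H_0 = Z,  H_1 = Z^4.

Take the total order P < Q < R < S < T < U < V < W < X on the vertex set. Then K (dimension 1) consists of the simplices:

  0-simplices (9): P, Q, R, S, T, U, V, W, X
  1-simplices (12): PU, PX, QU, QW, RU, RV, ST, SU, TU, UV, UW, UX

so the chain groups are C_0 ≅ Z^9, C_1 ≅ Z^12.

The boundary map ∂_1: C_1 → C_0 is given by ∂[p,q] = [q] − [p]. For instance
  ∂PX = X − P.
This gives a 9×12 integer matrix of rank 8; reducing to Smith normal form yields diagonal entries (1,1,1,1,1,1,1,1).

Computing H_k = (kernel of ∂_k) / (image of ∂_{k+1}):

  H_0: rank C_0 − rank ∂_1 = 9 − 8 = 1, and the invariant factors of ∂_1 are all 1, so H_0 = Z.
  H_1: rank ker ∂_1 − rank ∂_2 = (12 − 8) − 0 = 4, and there is no ∂_2, so H_1 = Z^4.

(K is a triangulation of a wedge of 4 circles.)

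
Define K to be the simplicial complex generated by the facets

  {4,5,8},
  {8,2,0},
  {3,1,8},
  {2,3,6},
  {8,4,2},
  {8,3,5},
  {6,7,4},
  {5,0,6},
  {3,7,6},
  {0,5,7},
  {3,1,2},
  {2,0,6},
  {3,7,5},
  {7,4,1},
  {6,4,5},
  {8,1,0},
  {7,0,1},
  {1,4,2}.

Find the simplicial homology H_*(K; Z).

H_0 = Z,  H_1 = Z ⊕ Z/2,  H_2 = 0.

We work with the vertex ordering 0 < 1 < 2 < 3 < 4 < 5 < 6 < 7 < 8. The simplices of K, each written with vertices in increasing order, are:

  0-simplices (9): [0], [1], [2], [3], [4], [5], [6], [7], [8]
  1-simplices (27): (27 of them)
  2-simplices (18): [0,1,7], [0,1,8], [0,2,6], [0,2,8], [0,5,6], [0,5,7], [1,2,3], [1,2,4], [1,3,8], [1,4,7], [2,3,6], [2,4,8], [3,5,7], [3,5,8], [3,6,7], [4,5,6], [4,5,8], [4,6,7]

giving chain groups C_0 ≅ Z^9, C_1 ≅ Z^27, C_2 ≅ Z^18.

Boundary ∂_1: C_1 → C_0 maps an edge to its endpoints' difference, ∂[p,q] = q − p.
The resulting 9×27 matrix has rank 8, and its Smith normal form has invariant factors (1,1,1,1,1,1,1,1).

Boundary ∂_2: C_2 → C_1 acts by ∂[p,q,r] = [q,r] − [p,r] + [p,q]. For instance
  ∂[2,3,6] = [3,6] − [2,6] + [2,3],
  ∂[3,5,7] = [5,7] − [3,7] + [3,5].
The 27×18 boundary matrix has rank 18 and Smith normal form diag(1,1,1,1,1,1,1,1,1,1,1,1,1,1,1,1,1,2).

From H_k ≅ ker(∂_k) / im(∂_{k+1}) we obtain:

  H_0: rank C_0 − rank ∂_1 = 9 − 8 = 1, and the invariant factors of ∂_1 are all 1, so H_0 ≅ Z.
  H_1: rank ker ∂_1 − rank ∂_2 = (27 − 8) − 18 = 1, and ∂_2 has invariant factor 2 > 1, so H_1 ≅ Z ⊕ Z/2.
  H_2: rank ker ∂_2 − rank ∂_3 = (18 − 18) − 0 = 0, and there is no ∂_3, so H_2 ≅ 0.

(K is a triangulation of the Klein bottle.)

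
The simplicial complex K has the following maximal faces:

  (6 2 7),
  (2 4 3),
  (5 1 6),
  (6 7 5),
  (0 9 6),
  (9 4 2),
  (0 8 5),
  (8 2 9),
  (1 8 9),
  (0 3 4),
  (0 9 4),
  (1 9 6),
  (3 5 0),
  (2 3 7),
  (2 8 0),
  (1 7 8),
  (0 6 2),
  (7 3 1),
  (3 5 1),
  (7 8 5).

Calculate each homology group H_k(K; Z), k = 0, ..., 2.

Take the total order 0 < 1 < 2 < 3 < 4 < 5 < 6 < 7 < 8 < 9 on the vertex set. Then K (dimension 2) consists of the simplices:

  0-simplices (10): [0], [1], [2], [3], [4], [5], [6], [7], [8], [9]
  1-simplices (30): (30 of them)
  2-simplices (20): (20 of them)

Hence C_0 ≅ Z^10, C_1 ≅ Z^30, C_2 ≅ Z^20.

∂_1: C_1 → C_0 sends each edge [p,q] (with p < q) to q − p. For instance
  ∂[2,8] = [8] − [2].
As a 10×30 matrix over Z this has rank 9, with invariant factors (1,1,1,1,1,1,1,1,1).

∂_2: C_2 → C_1 acts by ∂[p,q,r] = [q,r] − [p,r] + [p,q]. For instance
  ∂[0,4,9] = [4,9] − [0,9] + [0,4],
  ∂[0,3,4] = [3,4] − [0,4] + [0,3].
The resulting 30×20 matrix has rank 20, and its Smith normal form has invariant factors (1,1,1,1,1,1,1,1,1,1,1,1,1,1,1,1,1,1,1,2).

Reading off H_k = ker ∂_k / im ∂_{k+1}:

  H_0: rank C_0 − rank ∂_1 = 10 − 9 = 1, and the invariant factors of ∂_1 are all 1, so H_0 ≅ Z.
  H_1: rank ker ∂_1 − rank ∂_2 = (30 − 9) − 20 = 1, and ∂_2 has invariant factor 2 > 1, so H_1 ≅ Z ⊕ Z/2Z.
  H_2: rank ker ∂_2 − rank ∂_3 = (20 − 20) − 0 = 0, and there is no ∂_3, so H_2 ≅ 0.

H_0 ≅ Z,  H_1 ≅ Z ⊕ Z/2Z,  H_2 = 0.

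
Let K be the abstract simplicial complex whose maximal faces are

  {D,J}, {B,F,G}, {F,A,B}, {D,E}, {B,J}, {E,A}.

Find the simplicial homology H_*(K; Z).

Fix the vertex order A < B < D < E < F < G < J and write every simplex with vertices in increasing order. Then dim K = 2 and the simplices of K are:

  0-simplices (7): A, B, D, E, F, G, J
  1-simplices (9): AB, AE, AF, BF, BG, BJ, DE, DJ, FG
  2-simplices (2): ABF, BFG

so the chain groups are C_0 ≅ Z^7, C_1 ≅ Z^9, C_2 ≅ Z^2.

Boundary ∂_1: C_1 → C_0 is given by ∂[p,q] = [q] − [p].
As a 7×9 matrix over Z this has rank 6, with invariant factors (1,1,1,1,1,1).

Boundary ∂_2: C_2 → C_1 maps a triangle to the signed sum of its edges. For instance
  ∂BFG = FG − BG + BF,
  ∂ABF = BF − AF + AB.
This gives a 9×2 integer matrix of rank 2; reducing to Smith normal form yields diagonal entries (1,1).

From H_k ≅ ker(∂_k) / im(∂_{k+1}) we obtain:

  H_0: rank C_0 − rank ∂_1 = 7 − 6 = 1, and the invariant factors of ∂_1 are all 1, so H_0 = Z.
  H_1: rank ker ∂_1 − rank ∂_2 = (9 − 6) − 2 = 1, and the invariant factors of ∂_2 are all 1, so H_1 = Z.
  H_2: rank ker ∂_2 − rank ∂_3 = (2 − 2) − 0 = 0, and there is no ∂_3, so H_2 = 0.

H_0 ≅ Z,  H_1 ≅ Z,  H_2 = 0.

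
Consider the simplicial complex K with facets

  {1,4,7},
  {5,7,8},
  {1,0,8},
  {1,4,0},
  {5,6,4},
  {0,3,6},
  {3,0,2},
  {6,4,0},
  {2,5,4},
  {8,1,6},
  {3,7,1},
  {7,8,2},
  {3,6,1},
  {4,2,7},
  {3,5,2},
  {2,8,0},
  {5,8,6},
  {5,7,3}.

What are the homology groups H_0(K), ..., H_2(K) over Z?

H_0 = Z,  H_1 = Z ⊕ Z/2Z,  H_2 = 0.

We work with the vertex ordering 0 < 1 < 2 < 3 < 4 < 5 < 6 < 7 < 8. The simplices of K, each written with vertices in increasing order, are:

  0-simplices (9): [0], [1], [2], [3], [4], [5], [6], [7], [8]
  1-simplices (27): (27 of them)
  2-simplices (18): [0,1,4], [0,1,8], [0,2,3], [0,2,8], [0,3,6], [0,4,6], [1,3,6], [1,3,7], [1,4,7], [1,6,8], [2,3,5], [2,4,5], [2,4,7], [2,7,8], [3,5,7], [4,5,6], [5,6,8], [5,7,8]

so the chain groups are C_0 ≅ Z^9, C_1 ≅ Z^27, C_2 ≅ Z^18.

The boundary map ∂_1: C_1 → C_0 sends each edge [p,q] (with p < q) to q − p. For instance
  ∂[1,8] = [8] − [1].
The resulting 9×27 matrix has rank 8, and its Smith normal form has invariant factors (1,1,1,1,1,1,1,1).

∂_2: C_2 → C_1 acts by ∂[p,q,r] = [q,r] − [p,r] + [p,q]. For instance
  ∂[5,7,8] = [7,8] − [5,8] + [5,7],
  ∂[0,1,8] = [1,8] − [0,8] + [0,1].
As a 27×18 matrix over Z this has rank 18, with invariant factors (1,1,1,1,1,1,1,1,1,1,1,1,1,1,1,1,1,2).

Now H_k = ker ∂_k / im ∂_{k+1}, so:

  H_0: rank C_0 − rank ∂_1 = 9 − 8 = 1, and the invariant factors of ∂_1 are all 1, so H_0 = Z.
  H_1: rank ker ∂_1 − rank ∂_2 = (27 − 8) − 18 = 1, and ∂_2 has invariant factor 2 > 1, so H_1 = Z ⊕ Z/2Z.
  H_2: rank ker ∂_2 − rank ∂_3 = (18 − 18) − 0 = 0, and there is no ∂_3, so H_2 = 0.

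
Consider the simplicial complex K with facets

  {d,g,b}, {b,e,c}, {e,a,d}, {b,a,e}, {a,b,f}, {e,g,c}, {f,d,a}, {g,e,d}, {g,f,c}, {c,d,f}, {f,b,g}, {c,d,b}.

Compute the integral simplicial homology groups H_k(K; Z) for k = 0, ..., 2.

Fix the vertex order a < b < c < d < e < f < g and write every simplex with vertices in increasing order. Then dim K = 2 and the simplices of K are:

  0-simplices (7): a, b, c, d, e, f, g
  1-simplices (18): ab, ad, ae, af, bc, bd, be, bf, bg, cd, ce, cf, cg, de, df, dg, eg, fg
  2-simplices (12): abe, abf, ade, adf, bcd, bce, bdg, bfg, cdf, ceg, cfg, deg

giving chain groups C_0 ≅ Z^7, C_1 ≅ Z^18, C_2 ≅ Z^12.

Boundary ∂_1: C_1 → C_0 sends each edge [p,q] (with p < q) to q − p.
The 7×18 boundary matrix has rank 6 and Smith normal form diag(1,1,1,1,1,1).

Boundary ∂_2: C_2 → C_1 maps a triangle to the signed sum of its edges. For instance
  ∂deg = eg − dg + de,
  ∂bfg = fg − bg + bf.
The resulting 18×12 matrix has rank 12, and its Smith normal form has invariant factors (1,1,1,1,1,1,1,1,1,1,1,2).

From H_k ≅ ker(∂_k) / im(∂_{k+1}) we obtain:

  H_0: rank C_0 − rank ∂_1 = 7 − 6 = 1, and the invariant factors of ∂_1 are all 1, so H_0 = Z.
  H_1: rank ker ∂_1 − rank ∂_2 = (18 − 6) − 12 = 0, and ∂_2 has invariant factor 2 > 1, so H_1 = Z/2Z.
  H_2: rank ker ∂_2 − rank ∂_3 = (12 − 12) − 0 = 0, and there is no ∂_3, so H_2 = 0.

As a check, the Euler characteristic is 7 − 18 + 12 = 1, which agrees with 1 − 0 + 0 = 1.
(K is a triangulation of the real projective plane RP^2.)

H_0 = Z,  H_1 = Z/2Z,  H_2 = 0.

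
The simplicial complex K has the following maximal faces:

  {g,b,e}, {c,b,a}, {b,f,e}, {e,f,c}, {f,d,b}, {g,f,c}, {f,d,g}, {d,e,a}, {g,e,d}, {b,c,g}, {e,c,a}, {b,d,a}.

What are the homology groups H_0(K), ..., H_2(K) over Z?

H_0 = Z,  H_1 = Z/2Z,  H_2 = 0.

We work with the vertex ordering a < b < c < d < e < f < g. The simplices of K, each written with vertices in increasing order, are:

  0-simplices (7): a, b, c, d, e, f, g
  1-simplices (18): ab, ac, ad, ae, bc, bd, be, bf, bg, ce, cf, cg, de, df, dg, ef, eg, fg
  2-simplices (12): abc, abd, ace, ade, bcg, bdf, bef, beg, cef, cfg, deg, dfg

so the chain groups are C_0 ≅ Z^7, C_1 ≅ Z^18, C_2 ≅ Z^12.

∂_1: C_1 → C_0 sends each edge [p,q] (with p < q) to q − p. For instance
  ∂de = e − d.
The 7×18 boundary matrix has rank 6 and Smith normal form diag(1,1,1,1,1,1).

The boundary map ∂_2: C_2 → C_1 maps a triangle to the signed sum of its edges. For instance
  ∂cef = ef − cf + ce,
  ∂abd = bd − ad + ab.
The resulting 18×12 matrix has rank 12, and its Smith normal form has invariant factors (1,1,1,1,1,1,1,1,1,1,1,2).

Now H_k = ker ∂_k / im ∂_{k+1}, so:

  H_0: rank C_0 − rank ∂_1 = 7 − 6 = 1, and the invariant factors of ∂_1 are all 1, so H_0 = Z.
  H_1: rank ker ∂_1 − rank ∂_2 = (18 − 6) − 12 = 0, and ∂_2 has invariant factor 2 > 1, so H_1 = Z/2Z.
  H_2: rank ker ∂_2 − rank ∂_3 = (12 − 12) − 0 = 0, and there is no ∂_3, so H_2 = 0.

As a check, the Euler characteristic is 7 − 18 + 12 = 1, which agrees with 1 − 0 + 0 = 1.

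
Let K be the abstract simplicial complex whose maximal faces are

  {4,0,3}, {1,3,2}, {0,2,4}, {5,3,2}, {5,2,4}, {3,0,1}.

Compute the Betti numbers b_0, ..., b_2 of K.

We work with the vertex ordering 0 < 1 < 2 < 3 < 4 < 5. The simplices of K, each written with vertices in increasing order, are:

  0-simplices (6): [0], [1], [2], [3], [4], [5]
  1-simplices (12): [0,1], [0,2], [0,3], [0,4], [1,2], [1,3], [2,3], [2,4], [2,5], [3,4], [3,5], [4,5]
  2-simplices (6): [0,1,3], [0,2,4], [0,3,4], [1,2,3], [2,3,5], [2,4,5]

so the chain groups are C_0 ≅ Z^6, C_1 ≅ Z^12, C_2 ≅ Z^6.

∂_1: C_1 → C_0 maps an edge to its endpoints' difference, ∂[p,q] = q − p.
As a 6×12 matrix over Z this has rank 5, with invariant factors (1,1,1,1,1).

The boundary map ∂_2: C_2 → C_1 maps a triangle to the signed sum of its edges. For instance
  ∂[0,2,4] = [2,4] − [0,4] + [0,2],
  ∂[0,1,3] = [1,3] − [0,3] + [0,1].
The resulting 12×6 matrix has rank 6, and its Smith normal form has invariant factors (1,1,1,1,1,1).

Computing H_k = (kernel of ∂_k) / (image of ∂_{k+1}):

  H_0: rank C_0 − rank ∂_1 = 6 − 5 = 1, and the invariant factors of ∂_1 are all 1, so H_0 = Z.
  H_1: rank ker ∂_1 − rank ∂_2 = (12 − 5) − 6 = 1, and the invariant factors of ∂_2 are all 1, so H_1 = Z.
  H_2: rank ker ∂_2 − rank ∂_3 = (6 − 6) − 0 = 0, and there is no ∂_3, so H_2 = 0.

As a check, the Euler characteristic is 6 − 12 + 6 = 0, which agrees with 1 − 1 + 0 = 0.

Hence the Betti numbers are b_0 = 1, b_1 = 1, b_2 = 0.

b_0 = 1, b_1 = 1, b_2 = 0.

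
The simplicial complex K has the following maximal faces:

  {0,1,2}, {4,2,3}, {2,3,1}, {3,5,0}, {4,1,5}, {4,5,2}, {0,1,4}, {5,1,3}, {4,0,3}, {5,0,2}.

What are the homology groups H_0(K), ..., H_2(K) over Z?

K has 6 vertices, 15 edges, 10 triangles.
rank ∂_0 = 0, rank ∂_1 = 5 ⇒ b_0 = 6 − 0 − 5 = 1; all invariant factors of ∂_1 are 1 so no torsion. So H_0 ≅ Z.
rank ∂_1 = 5, rank ∂_2 = 10 ⇒ b_1 = 15 − 5 − 10 = 0; ∂_2 has invariant factor(s) [2] giving torsion. So H_1 ≅ Z/2.
rank ∂_2 = 10, rank ∂_3 = 0 ⇒ b_2 = 10 − 10 − 0 = 0. So H_2 ≅ 0.

H_0 ≅ Z,  H_1 ≅ Z/2,  H_2 = 0.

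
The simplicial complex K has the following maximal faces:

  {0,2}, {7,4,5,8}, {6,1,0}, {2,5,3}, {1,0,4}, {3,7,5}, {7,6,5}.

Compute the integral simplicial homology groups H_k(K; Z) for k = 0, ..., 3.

H_0 ≅ Z,  H_1 ≅ Z^2,  H_2 = 0,  H_3 = 0.

Fix the vertex order 0 < 1 < 2 < 3 < 4 < 5 < 6 < 7 < 8 and write every simplex with vertices in increasing order. Then dim K = 3 and the simplices of K are:

  0-simplices (9): [0], [1], [2], [3], [4], [5], [6], [7], [8]
  1-simplices (18): [0,1], [0,2], [0,4], [0,6], [1,4], [1,6], [2,3], [2,5], [3,5], [3,7], [4,5], [4,7], [4,8], [5,6], [5,7], [5,8], [6,7], [7,8]
  2-simplices (9): [0,1,4], [0,1,6], [2,3,5], [3,5,7], [4,5,7], [4,5,8], [4,7,8], [5,6,7], [5,7,8]
  3-simplices (1): [4,5,7,8]

Hence C_0 ≅ Z^9, C_1 ≅ Z^18, C_2 ≅ Z^9, C_3 ≅ Z^1.

Boundary ∂_1: C_1 → C_0 maps an edge to its endpoints' difference, ∂[p,q] = q − p.
The resulting 9×18 matrix has rank 8, and its Smith normal form has invariant factors (1,1,1,1,1,1,1,1).

Boundary ∂_2: C_2 → C_1 acts by ∂[p,q,r] = [q,r] − [p,r] + [p,q]. For instance
  ∂[0,1,6] = [1,6] − [0,6] + [0,1],
  ∂[0,1,4] = [1,4] − [0,4] + [0,1].
The 18×9 boundary matrix has rank 8 and Smith normal form diag(1,1,1,1,1,1,1,1).

∂_3: C_3 → C_2 sends each 3-simplex σ to the alternating sum Σ_i (−1)^i (σ with its i-th vertex removed). For instance
  ∂[4,5,7,8] = [5,7,8] − [4,7,8] + [4,5,8] − [4,5,7].
This gives a 9×1 integer matrix of rank 1; reducing to Smith normal form yields diagonal entries (1).

From H_k ≅ ker(∂_k) / im(∂_{k+1}) we obtain:

  H_0: rank C_0 − rank ∂_1 = 9 − 8 = 1, and the invariant factors of ∂_1 are all 1, so H_0 ≅ Z.
  H_1: rank ker ∂_1 − rank ∂_2 = (18 − 8) − 8 = 2, and the invariant factors of ∂_2 are all 1, so H_1 ≅ Z^2.
  H_2: rank ker ∂_2 − rank ∂_3 = (9 − 8) − 1 = 0, and the invariant factors of ∂_3 are all 1, so H_2 ≅ 0.
  H_3: rank ker ∂_3 − rank ∂_4 = (1 − 1) − 0 = 0, and there is no ∂_4, so H_3 ≅ 0.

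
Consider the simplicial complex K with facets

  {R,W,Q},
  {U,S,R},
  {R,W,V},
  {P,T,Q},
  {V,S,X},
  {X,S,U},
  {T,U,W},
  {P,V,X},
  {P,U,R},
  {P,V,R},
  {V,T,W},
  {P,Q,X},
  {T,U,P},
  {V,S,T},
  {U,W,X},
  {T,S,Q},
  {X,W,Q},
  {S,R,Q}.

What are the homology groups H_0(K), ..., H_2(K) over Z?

H_0 ≅ Z,  H_1 ≅ Z^2,  H_2 ≅ Z.

Take the total order P < Q < R < S < T < U < V < W < X on the vertex set. Then K (dimension 2) consists of the simplices:

  0-simplices (9): P, Q, R, S, T, U, V, W, X
  1-simplices (27): PQ, PR, PT, PU, PV, PX, QR, QS, QT, QW, QX, RS, RU, RV, RW, ST, SU, SV, SX, TU, TV, TW, UW, UX, VW, VX, WX
  2-simplices (18): PQT, PQX, PRU, PRV, PTU, PVX, QRS, QRW, QST, QWX, RSU, RVW, STV, SUX, SVX, TUW, TVW, UWX

so the chain groups are C_0 ≅ Z^9, C_1 ≅ Z^27, C_2 ≅ Z^18.

The boundary map ∂_1: C_1 → C_0 is given by ∂[p,q] = [q] − [p].
The 9×27 boundary matrix has rank 8 and Smith normal form diag(1,1,1,1,1,1,1,1).

The boundary map ∂_2: C_2 → C_1 acts by ∂[p,q,r] = [q,r] − [p,r] + [p,q]. For instance
  ∂UWX = WX − UX + UW,
  ∂PTU = TU − PU + PT.
This gives a 27×18 integer matrix of rank 17; reducing to Smith normal form yields diagonal entries (1,1,1,1,1,1,1,1,1,1,1,1,1,1,1,1,1).

Reading off H_k = ker ∂_k / im ∂_{k+1}:

  H_0: rank C_0 − rank ∂_1 = 9 − 8 = 1, and the invariant factors of ∂_1 are all 1, so H_0 = Z.
  H_1: rank ker ∂_1 − rank ∂_2 = (27 − 8) − 17 = 2, and the invariant factors of ∂_2 are all 1, so H_1 = Z^2.
  H_2: rank ker ∂_2 − rank ∂_3 = (18 − 17) − 0 = 1, and there is no ∂_3, so H_2 = Z.

(K is a triangulation of the torus T^2.)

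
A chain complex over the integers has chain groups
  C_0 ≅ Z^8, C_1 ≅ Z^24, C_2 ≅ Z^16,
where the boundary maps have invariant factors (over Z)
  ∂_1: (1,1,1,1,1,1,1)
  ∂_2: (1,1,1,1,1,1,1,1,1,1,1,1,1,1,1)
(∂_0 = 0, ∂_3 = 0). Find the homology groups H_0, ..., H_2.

H_0 = Z,  H_1 = Z^2,  H_2 = Z.

H_0: b_0 = 8 − 0 − 7 = 1; torsion from ∂_1 factors > 1: none. So H_0 = Z.
H_1: b_1 = 24 − 7 − 15 = 2; torsion from ∂_2 factors > 1: none. So H_1 = Z^2.
H_2: b_2 = 16 − 15 − 0 = 1; torsion from ∂_3 factors > 1: none. So H_2 = Z.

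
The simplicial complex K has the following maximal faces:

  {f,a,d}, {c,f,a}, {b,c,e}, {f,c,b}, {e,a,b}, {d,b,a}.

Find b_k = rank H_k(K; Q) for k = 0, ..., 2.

b_0 = 1, b_1 = 1, b_2 = 0.

Order the vertices as a < b < c < d < e < f. Listing each simplex with vertices in this order, K has dimension 2 with simplices:

  0-simplices (6): a, b, c, d, e, f
  1-simplices (12): ab, ac, ad, ae, af, bc, bd, be, bf, ce, cf, df
  2-simplices (6): abd, abe, acf, adf, bce, bcf

giving chain groups C_0 ≅ Z^6, C_1 ≅ Z^12, C_2 ≅ Z^6.

The boundary map ∂_1: C_1 → C_0 is given by ∂[p,q] = [q] − [p]. For instance
  ∂af = f − a.
The resulting 6×12 matrix has rank 5, and its Smith normal form has invariant factors (1,1,1,1,1).

The boundary map ∂_2: C_2 → C_1 sends each 2-simplex [p,q,r] to [q,r] − [p,r] + [p,q]. For instance
  ∂acf = cf − af + ac,
  ∂bcf = cf − bf + bc.
The resulting 12×6 matrix has rank 6, and its Smith normal form has invariant factors (1,1,1,1,1,1).

Computing H_k = (kernel of ∂_k) / (image of ∂_{k+1}):

  H_0: rank C_0 − rank ∂_1 = 6 − 5 = 1, and the invariant factors of ∂_1 are all 1, so H_0 = Z.
  H_1: rank ker ∂_1 − rank ∂_2 = (12 − 5) − 6 = 1, and the invariant factors of ∂_2 are all 1, so H_1 = Z.
  H_2: rank ker ∂_2 − rank ∂_3 = (6 − 6) − 0 = 0, and there is no ∂_3, so H_2 = 0.

(K is a triangulation of the cylinder S^1 x I.)

Hence the Betti numbers are b_0 = 1, b_1 = 1, b_2 = 0.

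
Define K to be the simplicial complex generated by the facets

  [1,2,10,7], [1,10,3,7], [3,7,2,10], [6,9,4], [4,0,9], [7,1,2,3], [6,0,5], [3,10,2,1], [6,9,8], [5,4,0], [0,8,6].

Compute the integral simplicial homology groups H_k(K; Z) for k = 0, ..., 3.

H_0 ≅ Z^2,  H_1 ≅ Z,  H_2 = 0,  H_3 ≅ Z.

Order the vertices as 0 < 1 < 2 < 3 < 4 < 5 < 6 < 7 < 8 < 9 < 10. Listing each simplex with vertices in this order, K has dimension 3 with simplices:

  0-simplices (11): [0], [1], [2], [3], [4], [5], [6], [7], [8], [9], [10]
  1-simplices (22): [0,4], [0,5], [0,6], [0,8], [0,9], [1,2], [1,3], [1,7], [1,10], [2,3], [2,7], [2,10], [3,7], [3,10], [4,5], [4,6], [4,9], [5,6], [6,8], [6,9], [7,10], [8,9]
  2-simplices (16): [0,4,5], [0,4,9], [0,5,6], [0,6,8], [1,2,3], [1,2,7], [1,2,10], [1,3,7], [1,3,10], [1,7,10], [2,3,7], [2,3,10], [2,7,10], [3,7,10], [4,6,9], [6,8,9]
  3-simplices (5): [1,2,3,7], [1,2,3,10], [1,2,7,10], [1,3,7,10], [2,3,7,10]

so the chain groups are C_0 ≅ Z^11, C_1 ≅ Z^22, C_2 ≅ Z^16, C_3 ≅ Z^5.

Boundary ∂_1: C_1 → C_0 is given by ∂[p,q] = [q] − [p].
The 11×22 boundary matrix has rank 9 and Smith normal form diag(1,1,1,1,1,1,1,1,1).

Boundary ∂_2: C_2 → C_1 maps a triangle to the signed sum of its edges. For instance
  ∂[2,3,10] = [3,10] − [2,10] + [2,3],
  ∂[2,3,7] = [3,7] − [2,7] + [2,3].
The resulting 22×16 matrix has rank 12, and its Smith normal form has invariant factors (1,1,1,1,1,1,1,1,1,1,1,1).

The boundary map ∂_3: C_3 → C_2 sends each 3-simplex σ to the alternating sum Σ_i (−1)^i (σ with its i-th vertex removed). For instance
  ∂[1,2,3,10] = [2,3,10] − [1,3,10] + [1,2,10] − [1,2,3],
  ∂[1,2,7,10] = [2,7,10] − [1,7,10] + [1,2,10] − [1,2,7].
The 16×5 boundary matrix has rank 4 and Smith normal form diag(1,1,1,1).

Now H_k = ker ∂_k / im ∂_{k+1}, so:

  H_0: rank C_0 − rank ∂_1 = 11 − 9 = 2, and the invariant factors of ∂_1 are all 1, so H_0 ≅ Z^2.
  H_1: rank ker ∂_1 − rank ∂_2 = (22 − 9) − 12 = 1, and the invariant factors of ∂_2 are all 1, so H_1 ≅ Z.
  H_2: rank ker ∂_2 − rank ∂_3 = (16 − 12) − 4 = 0, and the invariant factors of ∂_3 are all 1, so H_2 ≅ 0.
  H_3: rank ker ∂_3 − rank ∂_4 = (5 − 4) − 0 = 1, and there is no ∂_4, so H_3 ≅ Z.

As a check, the Euler characteristic is 11 − 22 + 16 − 5 = 0, which agrees with 2 − 1 + 0 − 1 = 0.
(K is a triangulation of the disjoint union of the cylinder S^1 x I and the 3-sphere S^3.)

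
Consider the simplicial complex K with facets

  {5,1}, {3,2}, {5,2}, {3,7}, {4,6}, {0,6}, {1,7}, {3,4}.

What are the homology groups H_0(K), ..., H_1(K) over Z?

We work with the vertex ordering 0 < 1 < 2 < 3 < 4 < 5 < 6 < 7. The simplices of K, each written with vertices in increasing order, are:

  0-simplices (8): [0], [1], [2], [3], [4], [5], [6], [7]
  1-simplices (8): [0,6], [1,5], [1,7], [2,3], [2,5], [3,4], [3,7], [4,6]

Hence C_0 ≅ Z^8, C_1 ≅ Z^8.

Boundary ∂_1: C_1 → C_0 is given by ∂[p,q] = [q] − [p].
As a 8×8 matrix over Z this has rank 7, with invariant factors (1,1,1,1,1,1,1).

From H_k ≅ ker(∂_k) / im(∂_{k+1}) we obtain:

  H_0: rank C_0 − rank ∂_1 = 8 − 7 = 1, and the invariant factors of ∂_1 are all 1, so H_0 ≅ Z.
  H_1: rank ker ∂_1 − rank ∂_2 = (8 − 7) − 0 = 1, and there is no ∂_2, so H_1 ≅ Z.

H_0 = Z,  H_1 = Z.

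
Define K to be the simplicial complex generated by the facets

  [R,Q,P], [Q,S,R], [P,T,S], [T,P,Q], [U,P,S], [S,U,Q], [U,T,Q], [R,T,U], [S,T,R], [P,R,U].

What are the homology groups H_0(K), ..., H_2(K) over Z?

Take the total order P < Q < R < S < T < U on the vertex set. Then K (dimension 2) consists of the simplices:

  0-simplices (6): P, Q, R, S, T, U
  1-simplices (15): PQ, PR, PS, PT, PU, QR, QS, QT, QU, RS, RT, RU, ST, SU, TU
  2-simplices (10): PQR, PQT, PRU, PST, PSU, QRS, QSU, QTU, RST, RTU

Hence C_0 ≅ Z^6, C_1 ≅ Z^15, C_2 ≅ Z^10.

Boundary ∂_1: C_1 → C_0 is given by ∂[p,q] = [q] − [p]. For instance
  ∂QT = T − Q.
As a 6×15 matrix over Z this has rank 5, with invariant factors (1,1,1,1,1).

∂_2: C_2 → C_1 maps a triangle to the signed sum of its edges. For instance
  ∂RTU = TU − RU + RT,
  ∂RST = ST − RT + RS.
This gives a 15×10 integer matrix of rank 10; reducing to Smith normal form yields diagonal entries (1,1,1,1,1,1,1,1,1,2).

Reading off H_k = ker ∂_k / im ∂_{k+1}:

  H_0: rank C_0 − rank ∂_1 = 6 − 5 = 1, and the invariant factors of ∂_1 are all 1, so H_0 = Z.
  H_1: rank ker ∂_1 − rank ∂_2 = (15 − 5) − 10 = 0, and ∂_2 has invariant factor 2 > 1, so H_1 = Z/2Z.
  H_2: rank ker ∂_2 − rank ∂_3 = (10 − 10) − 0 = 0, and there is no ∂_3, so H_2 = 0.

(K is a triangulation of the real projective plane RP^2.)

H_0 = Z,  H_1 = Z/2Z,  H_2 = 0.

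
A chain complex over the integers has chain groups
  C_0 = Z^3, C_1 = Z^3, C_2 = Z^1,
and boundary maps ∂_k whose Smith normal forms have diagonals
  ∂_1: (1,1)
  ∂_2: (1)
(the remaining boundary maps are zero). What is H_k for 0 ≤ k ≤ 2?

H_0: b_0 = 3 − 0 − 2 = 1; torsion from ∂_1 factors > 1: none. So H_0 ≅ Z.
H_1: b_1 = 3 − 2 − 1 = 0; torsion from ∂_2 factors > 1: none. So H_1 ≅ 0.
H_2: b_2 = 1 − 1 − 0 = 0; torsion from ∂_3 factors > 1: none. So H_2 ≅ 0.

H_0 ≅ Z,  H_1 = 0,  H_2 = 0.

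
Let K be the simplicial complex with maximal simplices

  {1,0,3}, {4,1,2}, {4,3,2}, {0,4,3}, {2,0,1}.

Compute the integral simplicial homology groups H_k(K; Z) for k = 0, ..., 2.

K has 5 vertices, 10 edges, 5 triangles.
rank ∂_0 = 0, rank ∂_1 = 4 ⇒ b_0 = 5 − 0 − 4 = 1; all invariant factors of ∂_1 are 1 so no torsion. So H_0 = Z.
rank ∂_1 = 4, rank ∂_2 = 5 ⇒ b_1 = 10 − 4 − 5 = 1; all invariant factors of ∂_2 are 1 so no torsion. So H_1 = Z.
rank ∂_2 = 5, rank ∂_3 = 0 ⇒ b_2 = 5 − 5 − 0 = 0. So H_2 = 0.

H_0 = Z,  H_1 = Z,  H_2 = 0.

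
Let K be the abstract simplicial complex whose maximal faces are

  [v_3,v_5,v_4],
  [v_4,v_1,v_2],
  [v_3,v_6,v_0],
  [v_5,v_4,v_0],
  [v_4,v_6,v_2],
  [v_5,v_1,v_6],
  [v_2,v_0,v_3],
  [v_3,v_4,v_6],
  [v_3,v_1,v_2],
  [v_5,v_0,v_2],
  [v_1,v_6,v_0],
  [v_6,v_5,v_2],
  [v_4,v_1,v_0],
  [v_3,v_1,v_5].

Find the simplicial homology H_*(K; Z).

H_0 ≅ Z,  H_1 ≅ Z^2,  H_2 ≅ Z.

Order the vertices as v_0 < v_1 < v_2 < v_3 < v_4 < v_5 < v_6. Listing each simplex with vertices in this order, K has dimension 2 with simplices:

  0-simplices (7): [v_0], [v_1], [v_2], [v_3], [v_4], [v_5], [v_6]
  1-simplices (21): (21 of them)
  2-simplices (14): (14 of them)

so the chain groups are C_0 ≅ Z^7, C_1 ≅ Z^21, C_2 ≅ Z^14.

∂_1: C_1 → C_0 is given by ∂[p,q] = [q] − [p].
The 7×21 boundary matrix has rank 6 and Smith normal form diag(1,1,1,1,1,1).

∂_2: C_2 → C_1 sends each 2-simplex [p,q,r] to [q,r] − [p,r] + [p,q]. For instance
  ∂[v_3,v_4,v_6] = [v_4,v_6] − [v_3,v_6] + [v_3,v_4],
  ∂[v_3,v_4,v_5] = [v_4,v_5] − [v_3,v_5] + [v_3,v_4].
As a 21×14 matrix over Z this has rank 13, with invariant factors (1,1,1,1,1,1,1,1,1,1,1,1,1).

Now H_k = ker ∂_k / im ∂_{k+1}, so:

  H_0: rank C_0 − rank ∂_1 = 7 − 6 = 1, and the invariant factors of ∂_1 are all 1, so H_0 ≅ Z.
  H_1: rank ker ∂_1 − rank ∂_2 = (21 − 6) − 13 = 2, and the invariant factors of ∂_2 are all 1, so H_1 ≅ Z^2.
  H_2: rank ker ∂_2 − rank ∂_3 = (14 − 13) − 0 = 1, and there is no ∂_3, so H_2 ≅ Z.

As a check, the Euler characteristic is 7 − 21 + 14 = 0, which agrees with 1 − 2 + 1 = 0.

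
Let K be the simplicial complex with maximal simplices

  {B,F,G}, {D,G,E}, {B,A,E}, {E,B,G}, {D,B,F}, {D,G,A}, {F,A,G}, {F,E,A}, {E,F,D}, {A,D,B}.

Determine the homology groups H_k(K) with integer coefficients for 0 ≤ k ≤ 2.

Fix the vertex order A < B < D < E < F < G and write every simplex with vertices in increasing order. Then dim K = 2 and the simplices of K are:

  0-simplices (6): A, B, D, E, F, G
  1-simplices (15): AB, AD, AE, AF, AG, BD, BE, BF, BG, DE, DF, DG, EF, EG, FG
  2-simplices (10): ABD, ABE, ADG, AEF, AFG, BDF, BEG, BFG, DEF, DEG

Hence C_0 ≅ Z^6, C_1 ≅ Z^15, C_2 ≅ Z^10.

Boundary ∂_1: C_1 → C_0 is given by ∂[p,q] = [q] − [p].
As a 6×15 matrix over Z this has rank 5, with invariant factors (1,1,1,1,1).

Boundary ∂_2: C_2 → C_1 acts by ∂[p,q,r] = [q,r] − [p,r] + [p,q]. For instance
  ∂DEF = EF − DF + DE,
  ∂AFG = FG − AG + AF.
The 15×10 boundary matrix has rank 10 and Smith normal form diag(1,1,1,1,1,1,1,1,1,2).

Computing H_k = (kernel of ∂_k) / (image of ∂_{k+1}):

  H_0: rank C_0 − rank ∂_1 = 6 − 5 = 1, and the invariant factors of ∂_1 are all 1, so H_0 ≅ Z.
  H_1: rank ker ∂_1 − rank ∂_2 = (15 − 5) − 10 = 0, and ∂_2 has invariant factor 2 > 1, so H_1 ≅ Z/2Z.
  H_2: rank ker ∂_2 − rank ∂_3 = (10 − 10) − 0 = 0, and there is no ∂_3, so H_2 ≅ 0.

(K is a triangulation of the real projective plane RP^2.)

H_0 = Z,  H_1 = Z/2Z,  H_2 = 0.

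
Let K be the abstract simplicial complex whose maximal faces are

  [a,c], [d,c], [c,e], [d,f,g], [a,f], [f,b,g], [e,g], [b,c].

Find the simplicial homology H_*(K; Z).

Fix the vertex order a < b < c < d < e < f < g and write every simplex with vertices in increasing order. Then dim K = 2 and the simplices of K are:

  0-simplices (7): a, b, c, d, e, f, g
  1-simplices (11): ac, af, bc, bf, bg, cd, ce, df, dg, eg, fg
  2-simplices (2): bfg, dfg

Hence C_0 ≅ Z^7, C_1 ≅ Z^11, C_2 ≅ Z^2.

∂_1: C_1 → C_0 sends each edge [p,q] (with p < q) to q − p. For instance
  ∂bc = c − b.
The resulting 7×11 matrix has rank 6, and its Smith normal form has invariant factors (1,1,1,1,1,1).

Boundary ∂_2: C_2 → C_1 acts by ∂[p,q,r] = [q,r] − [p,r] + [p,q]. For instance
  ∂dfg = fg − dg + df,
  ∂bfg = fg − bg + bf.
As a 11×2 matrix over Z this has rank 2, with invariant factors (1,1).

Now H_k = ker ∂_k / im ∂_{k+1}, so:

  H_0: rank C_0 − rank ∂_1 = 7 − 6 = 1, and the invariant factors of ∂_1 are all 1, so H_0 ≅ Z.
  H_1: rank ker ∂_1 − rank ∂_2 = (11 − 6) − 2 = 3, and the invariant factors of ∂_2 are all 1, so H_1 ≅ Z^3.
  H_2: rank ker ∂_2 − rank ∂_3 = (2 − 2) − 0 = 0, and there is no ∂_3, so H_2 ≅ 0.

As a check, the Euler characteristic is 7 − 11 + 2 = -2, which agrees with 1 − 3 + 0 = -2.

H_0 ≅ Z,  H_1 ≅ Z^3,  H_2 = 0.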